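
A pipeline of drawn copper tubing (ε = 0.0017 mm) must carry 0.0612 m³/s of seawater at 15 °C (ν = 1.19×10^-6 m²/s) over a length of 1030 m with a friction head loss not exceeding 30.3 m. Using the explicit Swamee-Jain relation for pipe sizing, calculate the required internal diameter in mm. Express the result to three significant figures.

D ≈ 173 mm

Swamee-Jain (Type III): D = 0.66·[ε^1.25·(LQ²/(gh_f))^4.75 + ν·Q^9.4·(L/(gh_f))^5.2]^0.04
LQ²/(gh_f) = 0.01298; L/(gh_f) = 3.465
Term 1 = ε^1.25·(…)^4.75 = 6.70×10^-17; Term 2 = ν·Q^9.4·(…)^5.2 = 3.00×10^-15
D = 0.66·(6.70×10^-17 + 3.00×10^-15)^0.04 = 0.1734 m = 173 mm
Check: V = 2.59 m/s, Re = 3.78×10^5, f = 0.01391, h_f = 28.3 m ≈ 30.3 m ✓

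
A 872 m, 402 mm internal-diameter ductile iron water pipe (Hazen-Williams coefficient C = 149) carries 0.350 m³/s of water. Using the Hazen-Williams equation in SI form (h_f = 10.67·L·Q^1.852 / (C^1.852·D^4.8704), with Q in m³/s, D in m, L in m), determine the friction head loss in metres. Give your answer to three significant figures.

h_f ≈ 10.6 m

h_f = 10.67·872·0.350^1.852 / (149^1.852·0.402^4.8704) = 10.64 m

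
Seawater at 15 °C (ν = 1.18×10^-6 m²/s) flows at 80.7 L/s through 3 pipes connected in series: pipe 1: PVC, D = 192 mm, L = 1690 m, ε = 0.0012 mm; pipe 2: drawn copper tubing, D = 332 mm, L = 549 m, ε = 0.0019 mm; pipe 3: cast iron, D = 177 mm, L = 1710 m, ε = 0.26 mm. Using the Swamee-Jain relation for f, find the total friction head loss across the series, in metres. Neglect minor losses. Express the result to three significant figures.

H ≈ 165 m

Pipe 1: V = 2.787 m/s, Re = 4.54×10^5, ε/D = 6.25×10^-6, f = 0.01342, h_1 = f(L/D)V²/2g = 46.76 m
Pipe 2: V = 0.9322 m/s, Re = 2.62×10^5, ε/D = 5.72×10^-6, f = 0.01481, h_2 = f(L/D)V²/2g = 1.084 m
Pipe 3: V = 3.280 m/s, Re = 4.92×10^5, ε/D = 0.00147, f = 0.02219, h_3 = f(L/D)V²/2g = 117.6 m
Series → Q common, losses add: H = Σh = 165.4 m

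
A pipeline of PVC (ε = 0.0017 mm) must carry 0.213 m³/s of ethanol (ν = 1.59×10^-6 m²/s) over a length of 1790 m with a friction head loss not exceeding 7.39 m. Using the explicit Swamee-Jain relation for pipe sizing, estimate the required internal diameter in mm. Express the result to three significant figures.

D ≈ 422 mm

Swamee-Jain (Type III): D = 0.66·[ε^1.25·(LQ²/(gh_f))^4.75 + ν·Q^9.4·(L/(gh_f))^5.2]^0.04
LQ²/(gh_f) = 1.120; L/(gh_f) = 24.69
Term 1 = ε^1.25·(…)^4.75 = 1.05×10^-7; Term 2 = ν·Q^9.4·(…)^5.2 = 1.35×10^-5
D = 0.66·(1.05×10^-7 + 1.35×10^-5)^0.04 = 0.4216 m = 422 mm
Check: V = 1.53 m/s, Re = 4.05×10^5, f = 0.01366, h_f = 6.88 m ≈ 7.39 m ✓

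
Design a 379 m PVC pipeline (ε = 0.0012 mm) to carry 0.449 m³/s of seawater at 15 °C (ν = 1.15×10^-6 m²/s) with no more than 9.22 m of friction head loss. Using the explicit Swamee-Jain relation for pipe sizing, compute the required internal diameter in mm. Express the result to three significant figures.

D ≈ 381 mm

Swamee-Jain (Type III): D = 0.66·[ε^1.25·(LQ²/(gh_f))^4.75 + ν·Q^9.4·(L/(gh_f))^5.2]^0.04
LQ²/(gh_f) = 0.8448; L/(gh_f) = 4.190
Term 1 = ε^1.25·(…)^4.75 = 1.78×10^-8; Term 2 = ν·Q^9.4·(…)^5.2 = 1.07×10^-6
D = 0.66·(1.78×10^-8 + 1.07×10^-6)^0.04 = 0.3810 m = 381 mm
Check: V = 3.94 m/s, Re = 1.30×10^6, f = 0.01120, h_f = 8.81 m ≈ 9.22 m ✓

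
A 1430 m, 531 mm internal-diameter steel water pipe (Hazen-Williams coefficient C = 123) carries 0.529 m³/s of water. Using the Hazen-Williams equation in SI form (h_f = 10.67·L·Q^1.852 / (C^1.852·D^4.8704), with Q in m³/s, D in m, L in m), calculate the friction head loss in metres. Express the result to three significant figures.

h_f ≈ 13.8 m

h_f = 10.67·1430·0.529^1.852 / (123^1.852·0.531^4.8704) = 13.80 m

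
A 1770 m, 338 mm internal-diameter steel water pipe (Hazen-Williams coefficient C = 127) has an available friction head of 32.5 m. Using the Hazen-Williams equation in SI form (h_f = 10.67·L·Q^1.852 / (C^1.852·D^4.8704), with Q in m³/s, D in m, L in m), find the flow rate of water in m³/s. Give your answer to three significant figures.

Rearranging: Q = [h_f·C^1.852·D^4.8704 / (10.67·L)]^(1/1.852)
Q = [32.5·127^1.852·0.338^4.8704 / (10.67·1770)]^0.540 = 0.2357 m³/s

Q ≈ 0.236 m³/s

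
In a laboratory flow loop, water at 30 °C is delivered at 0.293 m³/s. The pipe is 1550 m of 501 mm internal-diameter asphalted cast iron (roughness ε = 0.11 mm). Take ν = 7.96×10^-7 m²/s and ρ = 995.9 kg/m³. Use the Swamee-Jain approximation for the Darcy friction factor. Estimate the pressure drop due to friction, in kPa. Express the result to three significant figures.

V = 4Q/(πD²) = 4·0.293/(π·0.501²) = 1.486 m/s
Re = VD/ν = 1.486·0.501/7.96×10^-7 = 9.35×10^5 → turbulent
ε/D = 0.11/501 = 2.20×10^-4
Swamee-Jain: f = 0.01503
h_f = f(L/D)V²/(2g) = 0.01503·(1550/0.501)·1.486²/(2·9.81) = 5.237 m
Δp = ρg·h_f = 995.9·9.81·5.237 = 51.17 kPa

Δp ≈ 51.2 kPa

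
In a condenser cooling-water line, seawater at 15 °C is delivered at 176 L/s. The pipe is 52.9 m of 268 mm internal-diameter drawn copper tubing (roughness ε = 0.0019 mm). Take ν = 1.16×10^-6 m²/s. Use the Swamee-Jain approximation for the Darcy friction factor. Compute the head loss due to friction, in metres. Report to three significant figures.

h_f ≈ 1.22 m

V = 4Q/(πD²) = 4·0.176/(π·0.268²) = 3.120 m/s
Re = VD/ν = 3.120·0.268/1.16×10^-6 = 7.21×10^5 → turbulent
ε/D = 0.0019/268 = 7.09×10^-6
Swamee-Jain: f = 0.01242
h_f = f(L/D)V²/(2g) = 0.01242·(52.9/0.268)·3.120²/(2·9.81) = 1.216 m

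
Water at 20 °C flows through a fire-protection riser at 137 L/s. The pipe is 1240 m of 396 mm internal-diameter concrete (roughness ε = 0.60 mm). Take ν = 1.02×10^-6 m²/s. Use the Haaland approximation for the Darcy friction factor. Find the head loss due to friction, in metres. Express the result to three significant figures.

h_f ≈ 4.40 m

V = 4Q/(πD²) = 4·0.137/(π·0.396²) = 1.112 m/s
Re = VD/ν = 1.112·0.396/1.02×10^-6 = 4.32×10^5 → turbulent
ε/D = 0.60/396 = 0.00152
Haaland: f = 0.02228
h_f = f(L/D)V²/(2g) = 0.02228·(1240/0.396)·1.112²/(2·9.81) = 4.399 m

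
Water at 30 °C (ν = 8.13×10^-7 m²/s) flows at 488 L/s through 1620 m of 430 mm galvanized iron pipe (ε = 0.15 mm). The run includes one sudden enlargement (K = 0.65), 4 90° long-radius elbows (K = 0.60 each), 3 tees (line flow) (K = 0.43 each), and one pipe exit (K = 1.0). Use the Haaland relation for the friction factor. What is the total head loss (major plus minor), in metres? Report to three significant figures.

V = 4Q/(πD²) = 3.360 m/s; V²/2g = 0.5756 m
Re = 1.78×10^6, ε/D = 3.49×10^-4 → f = 0.01579 (Haaland)
Major: h_f = f(L/D)·V²/2g = 0.01579·3767·0.5756 = 34.23 m
Minor: ΣK = 5.34; h_m = ΣK·V²/2g = 3.073 m
Total H_L = 34.23 + 3.073 = 37.31 m

H_L ≈ 37.3 m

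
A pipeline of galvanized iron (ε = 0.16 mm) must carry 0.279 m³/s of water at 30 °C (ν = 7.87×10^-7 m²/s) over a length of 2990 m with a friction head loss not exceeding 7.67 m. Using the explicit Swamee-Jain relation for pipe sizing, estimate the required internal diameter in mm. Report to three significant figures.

Swamee-Jain (Type III): D = 0.66·[ε^1.25·(LQ²/(gh_f))^4.75 + ν·Q^9.4·(L/(gh_f))^5.2]^0.04
LQ²/(gh_f) = 3.093; L/(gh_f) = 39.74
Term 1 = ε^1.25·(…)^4.75 = 0.00384; Term 2 = ν·Q^9.4·(…)^5.2 = 0.00100
D = 0.66·(0.00384 + 0.00100)^0.04 = 0.5333 m = 533 mm
Check: V = 1.25 m/s, Re = 8.46×10^5, f = 0.01588, h_f = 7.08 m ≈ 7.67 m ✓

D ≈ 533 mm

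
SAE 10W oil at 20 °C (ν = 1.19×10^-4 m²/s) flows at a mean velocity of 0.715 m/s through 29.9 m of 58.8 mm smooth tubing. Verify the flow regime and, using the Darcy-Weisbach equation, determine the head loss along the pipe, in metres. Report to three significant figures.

h_f ≈ 2.40 m

Re = VD/ν = 0.715·0.05880/1.19×10^-4 = 353 → laminar (Re < 2300)
f = 64/Re = 0.1812
h_f = f(L/D)V²/(2g) = 0.1812·(29.9/0.05880)·0.715²/(2·9.81) = 2.400 m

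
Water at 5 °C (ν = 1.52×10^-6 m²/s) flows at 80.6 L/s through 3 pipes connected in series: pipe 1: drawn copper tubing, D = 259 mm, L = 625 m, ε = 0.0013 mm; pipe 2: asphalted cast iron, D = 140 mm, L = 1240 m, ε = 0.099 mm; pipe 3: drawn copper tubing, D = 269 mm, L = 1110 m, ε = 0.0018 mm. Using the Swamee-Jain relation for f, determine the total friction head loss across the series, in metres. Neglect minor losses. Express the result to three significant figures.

H ≈ 246 m

Pipe 1: V = 1.530 m/s, Re = 2.61×10^5, ε/D = 5.02×10^-6, f = 0.01481, h_1 = f(L/D)V²/2g = 4.264 m
Pipe 2: V = 5.236 m/s, Re = 4.82×10^5, ε/D = 7.07×10^-4, f = 0.01899, h_2 = f(L/D)V²/2g = 235.0 m
Pipe 3: V = 1.418 m/s, Re = 2.51×10^5, ε/D = 6.69×10^-6, f = 0.01494, h_3 = f(L/D)V²/2g = 6.319 m
Series → Q common, losses add: H = Σh = 245.6 m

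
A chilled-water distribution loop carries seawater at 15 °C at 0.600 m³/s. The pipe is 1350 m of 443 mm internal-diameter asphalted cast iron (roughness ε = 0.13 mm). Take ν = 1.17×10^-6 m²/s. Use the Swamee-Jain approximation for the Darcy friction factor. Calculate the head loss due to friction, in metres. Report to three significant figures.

V = 4Q/(πD²) = 4·0.600/(π·0.443²) = 3.893 m/s
Re = VD/ν = 3.893·0.443/1.17×10^-6 = 1.47×10^6 → turbulent
ε/D = 0.13/443 = 2.93×10^-4
Swamee-Jain: f = 0.01547
h_f = f(L/D)V²/(2g) = 0.01547·(1350/0.443)·3.893²/(2·9.81) = 36.40 m

h_f ≈ 36.4 m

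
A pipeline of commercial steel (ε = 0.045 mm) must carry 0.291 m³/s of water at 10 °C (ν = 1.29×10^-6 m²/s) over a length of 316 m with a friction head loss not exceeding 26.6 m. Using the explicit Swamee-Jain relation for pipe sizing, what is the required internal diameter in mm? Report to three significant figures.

D ≈ 263 mm

Swamee-Jain (Type III): D = 0.66·[ε^1.25·(LQ²/(gh_f))^4.75 + ν·Q^9.4·(L/(gh_f))^5.2]^0.04
LQ²/(gh_f) = 0.1025; L/(gh_f) = 1.211
Term 1 = ε^1.25·(…)^4.75 = 7.39×10^-11; Term 2 = ν·Q^9.4·(…)^5.2 = 3.19×10^-11
D = 0.66·(7.39×10^-11 + 3.19×10^-11)^0.04 = 0.2633 m = 263 mm
Check: V = 5.34 m/s, Re = 1.09×10^6, f = 0.01436, h_f = 25.1 m ≈ 26.6 m ✓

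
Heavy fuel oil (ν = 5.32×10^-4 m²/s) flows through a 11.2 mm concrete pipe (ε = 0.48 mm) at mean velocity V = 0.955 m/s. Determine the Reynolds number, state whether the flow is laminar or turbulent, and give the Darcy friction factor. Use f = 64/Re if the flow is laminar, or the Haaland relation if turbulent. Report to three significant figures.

Re = VD/ν = 0.9550·0.0112/5.32×10^-4 = 20.1
Re < 2300 → laminar → f = 64/Re = 3.183

Re ≈ 20.1; laminar; f = 64/Re ≈ 3.18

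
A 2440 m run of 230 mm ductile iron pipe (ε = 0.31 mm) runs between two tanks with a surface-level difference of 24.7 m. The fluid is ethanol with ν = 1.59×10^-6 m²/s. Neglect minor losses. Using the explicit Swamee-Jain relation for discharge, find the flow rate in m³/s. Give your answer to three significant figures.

Swamee-Jain (Type II): Q = -0.965·√(gD⁵h_f/L)·ln[ε/(3.7D) + √(3.17ν²L/(gD³h_f))]
√(gD⁵h_f/L) = √(9.81·0.230⁵·24.7/2440) = 0.007995
ε/(3.7D) = 3.64×10^-4; √(3.17ν²L/(gD³h_f)) = 8.14×10^-5
Q = -0.965·0.007995·ln(4.457×10^-4) = 0.05953 m³/s
Check: V = 1.43 m/s, Re = 2.07×10^5, f = 0.02243, h_f = 24.9 m ≈ 24.7 m ✓

Q ≈ 0.0595 m³/s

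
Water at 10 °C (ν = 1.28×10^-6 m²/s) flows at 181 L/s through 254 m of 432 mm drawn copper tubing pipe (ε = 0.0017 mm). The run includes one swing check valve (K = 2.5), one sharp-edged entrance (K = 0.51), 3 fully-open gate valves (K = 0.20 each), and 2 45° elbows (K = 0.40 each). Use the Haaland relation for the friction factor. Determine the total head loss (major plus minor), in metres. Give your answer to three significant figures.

H_L ≈ 0.961 m

V = 4Q/(πD²) = 1.235 m/s; V²/2g = 0.07772 m
Re = 4.17×10^5, ε/D = 3.94×10^-6 → f = 0.01354 (Haaland)
Major: h_f = f(L/D)·V²/2g = 0.01354·588.0·0.07772 = 0.6186 m
Minor: ΣK = 4.41; h_m = ΣK·V²/2g = 0.3428 m
Total H_L = 0.6186 + 0.3428 = 0.9614 m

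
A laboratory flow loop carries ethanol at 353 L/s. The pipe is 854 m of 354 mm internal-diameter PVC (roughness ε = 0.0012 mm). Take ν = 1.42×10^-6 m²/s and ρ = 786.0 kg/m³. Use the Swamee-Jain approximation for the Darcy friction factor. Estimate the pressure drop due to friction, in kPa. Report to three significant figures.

Δp ≈ 145 kPa

V = 4Q/(πD²) = 4·0.353/(π·0.354²) = 3.587 m/s
Re = VD/ν = 3.587·0.354/1.42×10^-6 = 8.94×10^5 → turbulent
ε/D = 0.0012/354 = 3.39×10^-6
Swamee-Jain: f = 0.01191
h_f = f(L/D)V²/(2g) = 0.01191·(854/0.354)·3.587²/(2·9.81) = 18.83 m
Δp = ρg·h_f = 786.0·9.81·18.83 = 145.2 kPa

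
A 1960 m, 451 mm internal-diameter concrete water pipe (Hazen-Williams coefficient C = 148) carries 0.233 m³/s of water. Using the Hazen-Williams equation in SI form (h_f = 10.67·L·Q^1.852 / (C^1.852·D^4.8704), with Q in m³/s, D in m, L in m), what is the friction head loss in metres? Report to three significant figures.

h_f = 10.67·1960·0.233^1.852 / (148^1.852·0.451^4.8704) = 6.512 m

h_f ≈ 6.51 m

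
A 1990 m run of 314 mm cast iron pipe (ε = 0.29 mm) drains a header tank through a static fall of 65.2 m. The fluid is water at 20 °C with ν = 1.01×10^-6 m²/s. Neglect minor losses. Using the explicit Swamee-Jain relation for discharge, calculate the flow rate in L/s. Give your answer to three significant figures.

Q ≈ 249 L/s

Swamee-Jain (Type II): Q = -0.965·√(gD⁵h_f/L)·ln[ε/(3.7D) + √(3.17ν²L/(gD³h_f))]
√(gD⁵h_f/L) = √(9.81·0.314⁵·65.2/1990) = 0.03132
ε/(3.7D) = 2.50×10^-4; √(3.17ν²L/(gD³h_f)) = 1.80×10^-5
Q = -0.965·0.03132·ln(2.676×10^-4) = 0.2486 m³/s
Check: V = 3.21 m/s, Re = 9.98×10^5, f = 0.01967, h_f = 65.5 m ≈ 65.2 m ✓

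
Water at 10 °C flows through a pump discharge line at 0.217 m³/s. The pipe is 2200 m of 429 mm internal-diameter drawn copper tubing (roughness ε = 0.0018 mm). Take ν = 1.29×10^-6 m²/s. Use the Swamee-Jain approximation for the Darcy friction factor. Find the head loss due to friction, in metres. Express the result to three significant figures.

V = 4Q/(πD²) = 4·0.217/(π·0.429²) = 1.501 m/s
Re = VD/ν = 1.501·0.429/1.29×10^-6 = 4.99×10^5 → turbulent
ε/D = 0.0018/429 = 4.20×10^-6
Swamee-Jain: f = 0.01316
h_f = f(L/D)V²/(2g) = 0.01316·(2200/0.429)·1.501²/(2·9.81) = 7.754 m

h_f ≈ 7.75 m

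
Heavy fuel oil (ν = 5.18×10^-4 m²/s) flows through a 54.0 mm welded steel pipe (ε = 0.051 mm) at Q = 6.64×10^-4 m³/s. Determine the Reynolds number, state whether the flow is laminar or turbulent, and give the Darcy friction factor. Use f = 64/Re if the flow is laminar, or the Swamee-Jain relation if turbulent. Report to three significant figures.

Re ≈ 30.2; laminar; f = 64/Re ≈ 2.12

V = 4Q/(πD²) = 0.2899 m/s
Re = VD/ν = 0.2899·0.0540/5.18×10^-4 = 30.2
Re < 2300 → laminar → f = 64/Re = 2.118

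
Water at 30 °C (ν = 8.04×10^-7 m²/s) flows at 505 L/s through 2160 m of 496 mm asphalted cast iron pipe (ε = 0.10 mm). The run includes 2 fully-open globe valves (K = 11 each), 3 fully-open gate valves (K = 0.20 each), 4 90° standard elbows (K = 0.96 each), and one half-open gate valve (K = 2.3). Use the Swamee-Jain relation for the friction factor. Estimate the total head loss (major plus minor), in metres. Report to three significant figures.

V = 4Q/(πD²) = 2.614 m/s; V²/2g = 0.3482 m
Re = 1.61×10^6, ε/D = 2.02×10^-4 → f = 0.01445 (Swamee-Jain)
Major: h_f = f(L/D)·V²/2g = 0.01445·4355·0.3482 = 21.91 m
Minor: ΣK = 28.7; h_m = ΣK·V²/2g = 10.01 m
Total H_L = 21.91 + 10.01 = 31.92 m

H_L ≈ 31.9 m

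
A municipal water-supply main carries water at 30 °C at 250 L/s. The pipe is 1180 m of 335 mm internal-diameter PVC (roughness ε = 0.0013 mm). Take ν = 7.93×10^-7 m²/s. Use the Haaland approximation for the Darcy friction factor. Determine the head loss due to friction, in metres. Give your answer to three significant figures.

h_f ≈ 16.3 m

V = 4Q/(πD²) = 4·0.250/(π·0.335²) = 2.836 m/s
Re = VD/ν = 2.836·0.335/7.93×10^-7 = 1.20×10^6 → turbulent
ε/D = 0.0013/335 = 3.88×10^-6
Haaland: f = 0.01132
h_f = f(L/D)V²/(2g) = 0.01132·(1180/0.335)·2.836²/(2·9.81) = 16.34 m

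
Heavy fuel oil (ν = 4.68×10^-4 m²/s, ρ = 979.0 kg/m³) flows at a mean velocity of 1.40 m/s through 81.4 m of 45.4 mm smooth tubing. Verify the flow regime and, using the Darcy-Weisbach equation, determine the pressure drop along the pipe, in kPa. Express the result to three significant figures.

Re = VD/ν = 1.40·0.04540/4.68×10^-4 = 136 → laminar (Re < 2300)
f = 64/Re = 0.4712
h_f = f(L/D)V²/(2g) = 0.4712·(81.4/0.04540)·1.40²/(2·9.81) = 84.40 m
Δp = ρg·h_f = 979.0·9.81·84.40 = 810.6 kPa

Δp ≈ 811 kPa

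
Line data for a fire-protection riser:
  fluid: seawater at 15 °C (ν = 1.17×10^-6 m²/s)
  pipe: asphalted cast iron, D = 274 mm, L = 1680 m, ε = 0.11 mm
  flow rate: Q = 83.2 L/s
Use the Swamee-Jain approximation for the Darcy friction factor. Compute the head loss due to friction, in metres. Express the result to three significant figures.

V = 4Q/(πD²) = 4·0.0832/(π·0.274²) = 1.411 m/s
Re = VD/ν = 1.411·0.274/1.17×10^-6 = 3.30×10^5 → turbulent
ε/D = 0.11/274 = 4.01×10^-4
Swamee-Jain: f = 0.01760
h_f = f(L/D)V²/(2g) = 0.01760·(1680/0.274)·1.411²/(2·9.81) = 10.95 m

h_f ≈ 11.0 m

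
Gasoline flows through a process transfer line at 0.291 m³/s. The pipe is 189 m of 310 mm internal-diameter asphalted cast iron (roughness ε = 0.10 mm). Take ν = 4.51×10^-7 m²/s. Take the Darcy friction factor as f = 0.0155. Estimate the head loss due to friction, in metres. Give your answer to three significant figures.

h_f ≈ 7.16 m

V = 4Q/(πD²) = 4·0.291/(π·0.310²) = 3.855 m/s
h_f = f(L/D)V²/(2g) = 0.01550·(189/0.310)·3.855²/(2·9.81) = 7.160 m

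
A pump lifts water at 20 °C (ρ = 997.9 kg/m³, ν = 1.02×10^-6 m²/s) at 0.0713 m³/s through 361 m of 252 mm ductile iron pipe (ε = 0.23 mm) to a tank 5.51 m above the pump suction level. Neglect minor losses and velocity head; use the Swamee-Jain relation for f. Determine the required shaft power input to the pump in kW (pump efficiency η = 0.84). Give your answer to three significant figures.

V = 4Q/(πD²) = 1.430 m/s; Re = 3.53×10^5; ε/D = 9.13×10^-4; f = 0.02023
h_f = f(L/D)V²/2g = 3.018 m
Total head H = z + h_f = 5.51 + 3.018 = 8.528 m
P_hyd = ρgQH = 997.9·9.81·0.0713·8.528 = 5.952 kW
P_shaft = P_hyd/η = 5.952/0.84 = 7.086 kW

P_shaft ≈ 7.09 kW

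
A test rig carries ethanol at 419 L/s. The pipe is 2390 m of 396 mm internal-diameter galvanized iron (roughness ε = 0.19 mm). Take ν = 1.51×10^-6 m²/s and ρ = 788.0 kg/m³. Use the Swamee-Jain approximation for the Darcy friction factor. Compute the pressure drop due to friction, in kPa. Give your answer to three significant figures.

Δp ≈ 474 kPa

V = 4Q/(πD²) = 4·0.419/(π·0.396²) = 3.402 m/s
Re = VD/ν = 3.402·0.396/1.51×10^-6 = 8.92×10^5 → turbulent
ε/D = 0.19/396 = 4.80×10^-4
Swamee-Jain: f = 0.01723
h_f = f(L/D)V²/(2g) = 0.01723·(2390/0.396)·3.402²/(2·9.81) = 61.32 m
Δp = ρg·h_f = 788.0·9.81·61.32 = 474.1 kPa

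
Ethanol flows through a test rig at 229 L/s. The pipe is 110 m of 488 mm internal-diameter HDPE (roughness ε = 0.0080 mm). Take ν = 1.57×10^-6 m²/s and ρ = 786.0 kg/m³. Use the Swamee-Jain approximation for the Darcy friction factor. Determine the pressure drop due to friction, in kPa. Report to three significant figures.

Δp ≈ 1.86 kPa

V = 4Q/(πD²) = 4·0.229/(π·0.488²) = 1.224 m/s
Re = VD/ν = 1.224·0.488/1.57×10^-6 = 3.81×10^5 → turbulent
ε/D = 0.0080/488 = 1.64×10^-5
Swamee-Jain: f = 0.01398
h_f = f(L/D)V²/(2g) = 0.01398·(110/0.488)·1.224²/(2·9.81) = 0.2407 m
Δp = ρg·h_f = 786.0·9.81·0.2407 = 1.856 kPa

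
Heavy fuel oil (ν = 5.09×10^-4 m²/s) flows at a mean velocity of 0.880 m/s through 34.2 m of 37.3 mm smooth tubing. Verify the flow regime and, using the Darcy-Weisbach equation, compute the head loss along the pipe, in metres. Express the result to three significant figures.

Re = VD/ν = 0.880·0.03730/5.09×10^-4 = 64.5 → laminar (Re < 2300)
f = 64/Re = 0.9924
h_f = f(L/D)V²/(2g) = 0.9924·(34.2/0.03730)·0.880²/(2·9.81) = 35.92 m

h_f ≈ 35.9 m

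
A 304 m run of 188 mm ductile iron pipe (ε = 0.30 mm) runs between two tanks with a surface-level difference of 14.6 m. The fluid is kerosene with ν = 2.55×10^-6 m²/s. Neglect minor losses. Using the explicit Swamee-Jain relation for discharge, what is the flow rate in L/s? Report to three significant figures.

Q ≈ 76.9 L/s

Swamee-Jain (Type II): Q = -0.965·√(gD⁵h_f/L)·ln[ε/(3.7D) + √(3.17ν²L/(gD³h_f))]
√(gD⁵h_f/L) = √(9.81·0.188⁵·14.6/304) = 0.01052
ε/(3.7D) = 4.31×10^-4; √(3.17ν²L/(gD³h_f)) = 8.11×10^-5
Q = -0.965·0.01052·ln(5.124×10^-4) = 0.07691 m³/s
Check: V = 2.77 m/s, Re = 2.04×10^5, f = 0.02326, h_f = 14.7 m ≈ 14.6 m ✓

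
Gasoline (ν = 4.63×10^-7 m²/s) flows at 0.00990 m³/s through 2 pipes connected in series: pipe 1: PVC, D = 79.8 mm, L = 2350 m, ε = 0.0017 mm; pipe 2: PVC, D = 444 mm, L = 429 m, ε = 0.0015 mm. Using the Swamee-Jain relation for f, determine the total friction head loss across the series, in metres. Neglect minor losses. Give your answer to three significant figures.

Pipe 1: V = 1.979 m/s, Re = 3.41×10^5, ε/D = 2.13×10^-5, f = 0.01430, h_1 = f(L/D)V²/2g = 84.10 m
Pipe 2: V = 0.06394 m/s, Re = 6.13×10^4, ε/D = 3.38×10^-6, f = 0.01985, h_2 = f(L/D)V²/2g = 0.003997 m
Series → Q common, losses add: H = Σh = 84.11 m

H ≈ 84.1 m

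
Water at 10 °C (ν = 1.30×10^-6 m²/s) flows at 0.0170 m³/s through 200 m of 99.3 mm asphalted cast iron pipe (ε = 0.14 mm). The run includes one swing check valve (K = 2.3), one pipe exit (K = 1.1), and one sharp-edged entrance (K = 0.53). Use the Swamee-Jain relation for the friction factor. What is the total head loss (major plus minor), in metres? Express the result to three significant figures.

V = 4Q/(πD²) = 2.195 m/s; V²/2g = 0.2456 m
Re = 1.68×10^5, ε/D = 0.00141 → f = 0.02288 (Swamee-Jain)
Major: h_f = f(L/D)·V²/2g = 0.02288·2014·0.2456 = 11.32 m
Minor: ΣK = 3.93; h_m = ΣK·V²/2g = 0.9652 m
Total H_L = 11.32 + 0.9652 = 12.28 m

H_L ≈ 12.3 m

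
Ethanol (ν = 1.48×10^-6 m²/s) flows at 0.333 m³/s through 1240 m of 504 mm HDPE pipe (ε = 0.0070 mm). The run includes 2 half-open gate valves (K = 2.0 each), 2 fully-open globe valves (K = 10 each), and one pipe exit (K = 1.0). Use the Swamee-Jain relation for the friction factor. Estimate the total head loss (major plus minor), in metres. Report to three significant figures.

V = 4Q/(πD²) = 1.669 m/s; V²/2g = 0.1420 m
Re = 5.68×10^5, ε/D = 1.39×10^-5 → f = 0.01304 (Swamee-Jain)
Major: h_f = f(L/D)·V²/2g = 0.01304·2460·0.1420 = 4.554 m
Minor: ΣK = 25.0; h_m = ΣK·V²/2g = 3.550 m
Total H_L = 4.554 + 3.550 = 8.104 m

H_L ≈ 8.10 m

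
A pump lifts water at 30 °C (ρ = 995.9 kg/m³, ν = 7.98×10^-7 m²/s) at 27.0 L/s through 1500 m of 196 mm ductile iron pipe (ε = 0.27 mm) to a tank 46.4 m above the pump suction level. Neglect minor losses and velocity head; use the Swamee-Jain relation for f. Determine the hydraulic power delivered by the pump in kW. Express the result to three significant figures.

P_hyd ≈ 14.1 kW

V = 4Q/(πD²) = 0.8949 m/s; Re = 2.20×10^5; ε/D = 0.00138; f = 0.02247
h_f = f(L/D)V²/2g = 7.018 m
Total head H = z + h_f = 46.4 + 7.018 = 53.42 m
P_hyd = ρgQH = 995.9·9.81·0.0270·53.42 = 14.09 kW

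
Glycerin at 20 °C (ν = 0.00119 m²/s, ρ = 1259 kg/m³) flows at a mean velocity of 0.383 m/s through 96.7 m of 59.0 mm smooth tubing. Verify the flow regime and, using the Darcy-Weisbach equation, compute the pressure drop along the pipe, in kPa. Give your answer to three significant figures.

Δp ≈ 510 kPa

Re = VD/ν = 0.383·0.05900/0.00119 = 19.0 → laminar (Re < 2300)
f = 64/Re = 3.370
h_f = f(L/D)V²/(2g) = 3.370·(96.7/0.05900)·0.383²/(2·9.81) = 41.30 m
Δp = ρg·h_f = 1259·9.81·41.30 = 510.1 kPa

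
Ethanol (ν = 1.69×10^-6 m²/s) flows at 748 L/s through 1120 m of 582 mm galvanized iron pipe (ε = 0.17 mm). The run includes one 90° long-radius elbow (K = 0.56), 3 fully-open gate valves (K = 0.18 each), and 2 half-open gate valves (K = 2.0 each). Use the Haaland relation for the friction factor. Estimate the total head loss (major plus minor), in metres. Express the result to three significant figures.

H_L ≈ 14.1 m

V = 4Q/(πD²) = 2.812 m/s; V²/2g = 0.4029 m
Re = 9.68×10^5, ε/D = 2.92×10^-4 → f = 0.01555 (Haaland)
Major: h_f = f(L/D)·V²/2g = 0.01555·1924·0.4029 = 12.06 m
Minor: ΣK = 5.10; h_m = ΣK·V²/2g = 2.055 m
Total H_L = 12.06 + 2.055 = 14.11 m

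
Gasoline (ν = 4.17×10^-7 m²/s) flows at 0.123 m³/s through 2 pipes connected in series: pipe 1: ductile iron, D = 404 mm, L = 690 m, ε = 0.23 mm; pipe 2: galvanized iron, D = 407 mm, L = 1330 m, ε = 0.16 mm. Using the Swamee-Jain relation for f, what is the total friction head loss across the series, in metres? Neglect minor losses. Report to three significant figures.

H ≈ 3.89 m

Pipe 1: V = 0.9595 m/s, Re = 9.30×10^5, ε/D = 5.69×10^-4, f = 0.01779, h_1 = f(L/D)V²/2g = 1.426 m
Pipe 2: V = 0.9454 m/s, Re = 9.23×10^5, ε/D = 3.93×10^-4, f = 0.01658, h_2 = f(L/D)V²/2g = 2.468 m
Series → Q common, losses add: H = Σh = 3.894 m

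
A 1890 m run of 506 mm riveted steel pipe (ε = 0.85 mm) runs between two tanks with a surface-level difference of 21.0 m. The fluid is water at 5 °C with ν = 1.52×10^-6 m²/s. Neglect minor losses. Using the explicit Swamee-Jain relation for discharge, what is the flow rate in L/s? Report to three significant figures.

Q ≈ 444 L/s

Swamee-Jain (Type II): Q = -0.965·√(gD⁵h_f/L)·ln[ε/(3.7D) + √(3.17ν²L/(gD³h_f))]
√(gD⁵h_f/L) = √(9.81·0.506⁵·21.0/1890) = 0.06013
ε/(3.7D) = 4.54×10^-4; √(3.17ν²L/(gD³h_f)) = 2.28×10^-5
Q = -0.965·0.06013·ln(4.768×10^-4) = 0.4438 m³/s
Check: V = 2.21 m/s, Re = 7.35×10^5, f = 0.02275, h_f = 21.1 m ≈ 21.0 m ✓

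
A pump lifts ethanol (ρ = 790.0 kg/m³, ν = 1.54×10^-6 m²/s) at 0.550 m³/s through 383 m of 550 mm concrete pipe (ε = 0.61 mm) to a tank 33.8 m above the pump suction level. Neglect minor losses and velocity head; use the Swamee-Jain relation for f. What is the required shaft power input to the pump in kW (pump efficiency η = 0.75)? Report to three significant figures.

P_shaft ≈ 214 kW

V = 4Q/(πD²) = 2.315 m/s; Re = 8.27×10^5; ε/D = 0.00111; f = 0.02058
h_f = f(L/D)V²/2g = 3.914 m
Total head H = z + h_f = 33.8 + 3.914 = 37.71 m
P_hyd = ρgQH = 790.0·9.81·0.550·37.71 = 160.8 kW
P_shaft = P_hyd/η = 160.8/0.75 = 214.3 kW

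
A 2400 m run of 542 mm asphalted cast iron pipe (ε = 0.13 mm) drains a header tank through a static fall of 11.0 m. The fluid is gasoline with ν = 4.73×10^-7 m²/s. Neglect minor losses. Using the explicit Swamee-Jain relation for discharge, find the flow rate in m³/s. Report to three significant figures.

Q ≈ 0.420 m³/s

Swamee-Jain (Type II): Q = -0.965·√(gD⁵h_f/L)·ln[ε/(3.7D) + √(3.17ν²L/(gD³h_f))]
√(gD⁵h_f/L) = √(9.81·0.542⁵·11.0/2400) = 0.04586
ε/(3.7D) = 6.48×10^-5; √(3.17ν²L/(gD³h_f)) = 9.95×10^-6
Q = -0.965·0.04586·ln(7.478×10^-5) = 0.4205 m³/s
Check: V = 1.82 m/s, Re = 2.09×10^6, f = 0.01476, h_f = 11.1 m ≈ 11.0 m ✓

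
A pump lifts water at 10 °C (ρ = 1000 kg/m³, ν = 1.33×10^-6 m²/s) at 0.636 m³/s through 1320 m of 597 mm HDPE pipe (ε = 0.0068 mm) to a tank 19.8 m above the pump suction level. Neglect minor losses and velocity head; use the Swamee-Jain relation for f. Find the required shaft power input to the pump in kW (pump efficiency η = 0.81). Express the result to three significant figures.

P_shaft ≈ 206 kW

V = 4Q/(πD²) = 2.272 m/s; Re = 1.02×10^6; ε/D = 1.14×10^-5; f = 0.01185
h_f = f(L/D)V²/2g = 6.894 m
Total head H = z + h_f = 19.8 + 6.894 = 26.69 m
P_hyd = ρgQH = 1000·9.81·0.636·26.69 = 166.6 kW
P_shaft = P_hyd/η = 166.6/0.81 = 205.6 kW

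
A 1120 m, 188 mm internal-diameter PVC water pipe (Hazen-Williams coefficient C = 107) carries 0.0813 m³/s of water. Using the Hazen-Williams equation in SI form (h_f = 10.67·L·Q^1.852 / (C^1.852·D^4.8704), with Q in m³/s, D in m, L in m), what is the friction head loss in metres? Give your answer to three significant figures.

h_f = 10.67·1120·0.0813^1.852 / (107^1.852·0.188^4.8704) = 68.48 m

h_f ≈ 68.5 m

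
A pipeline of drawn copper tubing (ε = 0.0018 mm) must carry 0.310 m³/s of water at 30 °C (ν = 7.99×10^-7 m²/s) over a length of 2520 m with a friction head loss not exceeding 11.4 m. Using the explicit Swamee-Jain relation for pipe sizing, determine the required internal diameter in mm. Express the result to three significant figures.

Swamee-Jain (Type III): D = 0.66·[ε^1.25·(LQ²/(gh_f))^4.75 + ν·Q^9.4·(L/(gh_f))^5.2]^0.04
LQ²/(gh_f) = 2.165; L/(gh_f) = 22.53
Term 1 = ε^1.25·(…)^4.75 = 2.59×10^-6; Term 2 = ν·Q^9.4·(…)^5.2 = 1.43×10^-4
D = 0.66·(2.59×10^-6 + 1.43×10^-4)^0.04 = 0.4636 m = 464 mm
Check: V = 1.84 m/s, Re = 1.07×10^6, f = 0.01159, h_f = 10.8 m ≈ 11.4 m ✓

D ≈ 464 mm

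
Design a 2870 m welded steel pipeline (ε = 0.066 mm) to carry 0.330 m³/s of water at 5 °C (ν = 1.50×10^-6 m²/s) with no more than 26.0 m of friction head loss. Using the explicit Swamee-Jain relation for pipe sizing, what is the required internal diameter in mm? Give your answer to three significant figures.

Swamee-Jain (Type III): D = 0.66·[ε^1.25·(LQ²/(gh_f))^4.75 + ν·Q^9.4·(L/(gh_f))^5.2]^0.04
LQ²/(gh_f) = 1.225; L/(gh_f) = 11.25
Term 1 = ε^1.25·(…)^4.75 = 1.56×10^-5; Term 2 = ν·Q^9.4·(…)^5.2 = 1.31×10^-5
D = 0.66·(1.56×10^-5 + 1.31×10^-5)^0.04 = 0.4344 m = 434 mm
Check: V = 2.23 m/s, Re = 6.45×10^5, f = 0.01469, h_f = 24.5 m ≈ 26.0 m ✓

D ≈ 434 mm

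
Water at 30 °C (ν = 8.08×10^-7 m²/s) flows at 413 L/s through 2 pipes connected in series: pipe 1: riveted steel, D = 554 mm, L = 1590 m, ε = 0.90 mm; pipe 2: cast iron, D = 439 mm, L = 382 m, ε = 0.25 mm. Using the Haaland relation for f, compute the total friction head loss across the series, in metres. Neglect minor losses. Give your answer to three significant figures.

H ≈ 15.4 m

Pipe 1: V = 1.713 m/s, Re = 1.17×10^6, ε/D = 0.00162, f = 0.02238, h_1 = f(L/D)V²/2g = 9.611 m
Pipe 2: V = 2.729 m/s, Re = 1.48×10^6, ε/D = 5.69×10^-4, f = 0.01751, h_2 = f(L/D)V²/2g = 5.780 m
Series → Q common, losses add: H = Σh = 15.39 m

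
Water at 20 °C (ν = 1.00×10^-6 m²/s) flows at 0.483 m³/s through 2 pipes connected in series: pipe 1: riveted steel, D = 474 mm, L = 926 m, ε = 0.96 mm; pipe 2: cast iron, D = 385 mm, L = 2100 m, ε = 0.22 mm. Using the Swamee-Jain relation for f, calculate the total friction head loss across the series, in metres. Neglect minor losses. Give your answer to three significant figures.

Pipe 1: V = 2.737 m/s, Re = 1.30×10^6, ε/D = 0.00203, f = 0.02370, h_1 = f(L/D)V²/2g = 17.68 m
Pipe 2: V = 4.149 m/s, Re = 1.60×10^6, ε/D = 5.71×10^-4, f = 0.01758, h_2 = f(L/D)V²/2g = 84.13 m
Series → Q common, losses add: H = Σh = 101.8 m

H ≈ 102 m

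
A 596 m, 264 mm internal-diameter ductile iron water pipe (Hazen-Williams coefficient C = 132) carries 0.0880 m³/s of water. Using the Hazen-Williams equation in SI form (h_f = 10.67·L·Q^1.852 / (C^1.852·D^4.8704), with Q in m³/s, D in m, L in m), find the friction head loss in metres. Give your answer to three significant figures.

h_f ≈ 5.47 m

h_f = 10.67·596·0.0880^1.852 / (132^1.852·0.264^4.8704) = 5.474 m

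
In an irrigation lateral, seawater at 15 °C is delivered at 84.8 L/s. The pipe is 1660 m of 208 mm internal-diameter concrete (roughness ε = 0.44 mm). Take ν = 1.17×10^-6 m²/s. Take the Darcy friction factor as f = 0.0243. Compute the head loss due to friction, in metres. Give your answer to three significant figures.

V = 4Q/(πD²) = 4·0.0848/(π·0.208²) = 2.496 m/s
h_f = f(L/D)V²/(2g) = 0.02430·(1660/0.208)·2.496²/(2·9.81) = 61.56 m

h_f ≈ 61.6 m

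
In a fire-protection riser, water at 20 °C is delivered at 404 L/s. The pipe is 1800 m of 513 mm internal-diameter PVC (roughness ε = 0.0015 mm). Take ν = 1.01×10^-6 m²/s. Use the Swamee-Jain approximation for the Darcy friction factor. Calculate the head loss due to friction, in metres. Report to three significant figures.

V = 4Q/(πD²) = 4·0.404/(π·0.513²) = 1.955 m/s
Re = VD/ν = 1.955·0.513/1.01×10^-6 = 9.93×10^5 → turbulent
ε/D = 0.0015/513 = 2.92×10^-6
Swamee-Jain: f = 0.01169
h_f = f(L/D)V²/(2g) = 0.01169·(1800/0.513)·1.955²/(2·9.81) = 7.990 m

h_f ≈ 7.99 m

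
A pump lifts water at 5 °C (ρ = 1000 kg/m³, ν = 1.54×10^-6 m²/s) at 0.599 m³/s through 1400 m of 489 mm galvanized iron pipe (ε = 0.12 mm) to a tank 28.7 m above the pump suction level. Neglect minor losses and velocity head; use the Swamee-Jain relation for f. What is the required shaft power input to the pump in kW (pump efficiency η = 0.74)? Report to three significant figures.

V = 4Q/(πD²) = 3.189 m/s; Re = 1.01×10^6; ε/D = 2.45×10^-4; f = 0.01523
h_f = f(L/D)V²/2g = 22.61 m
Total head H = z + h_f = 28.7 + 22.61 = 51.31 m
P_hyd = ρgQH = 1000·9.81·0.599·51.31 = 301.5 kW
P_shaft = P_hyd/η = 301.5/0.74 = 407.5 kW

P_shaft ≈ 407 kW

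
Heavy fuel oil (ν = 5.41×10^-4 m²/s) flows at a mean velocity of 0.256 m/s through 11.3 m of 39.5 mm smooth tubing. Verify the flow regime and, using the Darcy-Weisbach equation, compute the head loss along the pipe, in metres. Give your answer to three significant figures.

h_f ≈ 3.27 m

Re = VD/ν = 0.256·0.03950/5.41×10^-4 = 18.7 → laminar (Re < 2300)
f = 64/Re = 3.424
h_f = f(L/D)V²/(2g) = 3.424·(11.3/0.03950)·0.256²/(2·9.81) = 3.272 m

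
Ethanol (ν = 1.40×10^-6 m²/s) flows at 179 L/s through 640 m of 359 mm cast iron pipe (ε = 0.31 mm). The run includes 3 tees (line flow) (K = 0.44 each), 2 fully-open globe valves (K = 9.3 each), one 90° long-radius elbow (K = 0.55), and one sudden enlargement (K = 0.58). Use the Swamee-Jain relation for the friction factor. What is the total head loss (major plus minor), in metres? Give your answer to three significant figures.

H_L ≈ 8.98 m

V = 4Q/(πD²) = 1.768 m/s; V²/2g = 0.1594 m
Re = 4.53×10^5, ε/D = 8.64×10^-4 → f = 0.01980 (Swamee-Jain)
Major: h_f = f(L/D)·V²/2g = 0.01980·1783·0.1594 = 5.627 m
Minor: ΣK = 21.1; h_m = ΣK·V²/2g = 3.355 m
Total H_L = 5.627 + 3.355 = 8.982 m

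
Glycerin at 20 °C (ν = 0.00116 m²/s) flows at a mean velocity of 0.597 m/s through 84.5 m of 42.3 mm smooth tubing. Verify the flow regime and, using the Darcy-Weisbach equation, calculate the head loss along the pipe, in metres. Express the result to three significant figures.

Re = VD/ν = 0.597·0.04230/0.00116 = 21.8 → laminar (Re < 2300)
f = 64/Re = 2.940
h_f = f(L/D)V²/(2g) = 2.940·(84.5/0.04230)·0.597²/(2·9.81) = 106.7 m

h_f ≈ 107 m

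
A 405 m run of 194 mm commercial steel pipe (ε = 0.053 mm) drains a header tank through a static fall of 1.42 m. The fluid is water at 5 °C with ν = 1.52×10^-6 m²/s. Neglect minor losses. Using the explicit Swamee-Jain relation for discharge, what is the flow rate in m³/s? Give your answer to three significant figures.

Q ≈ 0.0247 m³/s

Swamee-Jain (Type II): Q = -0.965·√(gD⁵h_f/L)·ln[ε/(3.7D) + √(3.17ν²L/(gD³h_f))]
√(gD⁵h_f/L) = √(9.81·0.194⁵·1.42/405) = 0.003074
ε/(3.7D) = 7.38×10^-5; √(3.17ν²L/(gD³h_f)) = 1.71×10^-4
Q = -0.965·0.003074·ln(2.446×10^-4) = 0.02467 m³/s
Check: V = 0.835 m/s, Re = 1.07×10^5, f = 0.01918, h_f = 1.42 m ≈ 1.42 m ✓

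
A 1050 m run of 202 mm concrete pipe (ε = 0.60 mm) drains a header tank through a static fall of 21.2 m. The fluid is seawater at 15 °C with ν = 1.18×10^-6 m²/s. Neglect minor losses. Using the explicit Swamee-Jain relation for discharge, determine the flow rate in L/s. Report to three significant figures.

Swamee-Jain (Type II): Q = -0.965·√(gD⁵h_f/L)·ln[ε/(3.7D) + √(3.17ν²L/(gD³h_f))]
√(gD⁵h_f/L) = √(9.81·0.202⁵·21.2/1050) = 0.008162
ε/(3.7D) = 8.03×10^-4; √(3.17ν²L/(gD³h_f)) = 5.20×10^-5
Q = -0.965·0.008162·ln(8.548×10^-4) = 0.05564 m³/s
Check: V = 1.74 m/s, Re = 2.97×10^5, f = 0.02670, h_f = 21.3 m ≈ 21.2 m ✓

Q ≈ 55.6 L/s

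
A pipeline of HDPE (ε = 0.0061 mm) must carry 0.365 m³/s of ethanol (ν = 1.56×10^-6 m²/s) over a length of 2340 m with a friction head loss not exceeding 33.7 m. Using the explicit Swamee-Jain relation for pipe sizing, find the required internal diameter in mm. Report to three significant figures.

Swamee-Jain (Type III): D = 0.66·[ε^1.25·(LQ²/(gh_f))^4.75 + ν·Q^9.4·(L/(gh_f))^5.2]^0.04
LQ²/(gh_f) = 0.9430; L/(gh_f) = 7.078
Term 1 = ε^1.25·(…)^4.75 = 2.29×10^-7; Term 2 = ν·Q^9.4·(…)^5.2 = 3.15×10^-6
D = 0.66·(2.29×10^-7 + 3.15×10^-6)^0.04 = 0.3987 m = 399 mm
Check: V = 2.92 m/s, Re = 7.47×10^5, f = 0.01251, h_f = 32.0 m ≈ 33.7 m ✓

D ≈ 399 mm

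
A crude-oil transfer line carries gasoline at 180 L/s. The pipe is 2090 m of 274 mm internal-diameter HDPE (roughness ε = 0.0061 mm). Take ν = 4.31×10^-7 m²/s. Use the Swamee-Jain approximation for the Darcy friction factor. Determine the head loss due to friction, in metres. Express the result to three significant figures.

V = 4Q/(πD²) = 4·0.180/(π·0.274²) = 3.053 m/s
Re = VD/ν = 3.053·0.274/4.31×10^-7 = 1.94×10^6 → turbulent
ε/D = 0.0061/274 = 2.23×10^-5
Swamee-Jain: f = 0.01117
h_f = f(L/D)V²/(2g) = 0.01117·(2090/0.274)·3.053²/(2·9.81) = 40.47 m

h_f ≈ 40.5 m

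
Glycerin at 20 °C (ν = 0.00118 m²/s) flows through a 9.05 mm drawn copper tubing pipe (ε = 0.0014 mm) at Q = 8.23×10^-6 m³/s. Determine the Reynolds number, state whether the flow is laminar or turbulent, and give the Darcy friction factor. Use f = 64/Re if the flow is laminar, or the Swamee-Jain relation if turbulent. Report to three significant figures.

Re ≈ 0.981; laminar; f = 64/Re ≈ 65.2

V = 4Q/(πD²) = 0.1279 m/s
Re = VD/ν = 0.1279·0.00905/0.00118 = 0.981
Re < 2300 → laminar → f = 64/Re = 65.22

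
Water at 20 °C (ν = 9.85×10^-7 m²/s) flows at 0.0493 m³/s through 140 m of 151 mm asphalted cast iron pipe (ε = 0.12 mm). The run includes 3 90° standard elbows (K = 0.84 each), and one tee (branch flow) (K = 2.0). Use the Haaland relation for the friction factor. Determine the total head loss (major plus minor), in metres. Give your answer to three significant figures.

V = 4Q/(πD²) = 2.753 m/s; V²/2g = 0.3863 m
Re = 4.22×10^5, ε/D = 7.95×10^-4 → f = 0.01934 (Haaland)
Major: h_f = f(L/D)·V²/2g = 0.01934·927.2·0.3863 = 6.926 m
Minor: ΣK = 4.52; h_m = ΣK·V²/2g = 1.746 m
Total H_L = 6.926 + 1.746 = 8.672 m

H_L ≈ 8.67 m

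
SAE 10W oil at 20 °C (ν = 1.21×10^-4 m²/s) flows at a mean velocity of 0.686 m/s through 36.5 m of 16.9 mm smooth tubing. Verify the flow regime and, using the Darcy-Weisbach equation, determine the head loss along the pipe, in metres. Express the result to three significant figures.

Re = VD/ν = 0.686·0.01690/1.21×10^-4 = 95.8 → laminar (Re < 2300)
f = 64/Re = 0.6680
h_f = f(L/D)V²/(2g) = 0.6680·(36.5/0.01690)·0.686²/(2·9.81) = 34.60 m

h_f ≈ 34.6 m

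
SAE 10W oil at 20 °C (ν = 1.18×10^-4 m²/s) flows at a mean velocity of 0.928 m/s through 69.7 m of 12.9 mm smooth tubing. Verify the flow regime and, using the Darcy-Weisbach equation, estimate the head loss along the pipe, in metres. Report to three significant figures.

h_f ≈ 150 m

Re = VD/ν = 0.928·0.01290/1.18×10^-4 = 101 → laminar (Re < 2300)
f = 64/Re = 0.6308
h_f = f(L/D)V²/(2g) = 0.6308·(69.7/0.01290)·0.928²/(2·9.81) = 149.6 m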